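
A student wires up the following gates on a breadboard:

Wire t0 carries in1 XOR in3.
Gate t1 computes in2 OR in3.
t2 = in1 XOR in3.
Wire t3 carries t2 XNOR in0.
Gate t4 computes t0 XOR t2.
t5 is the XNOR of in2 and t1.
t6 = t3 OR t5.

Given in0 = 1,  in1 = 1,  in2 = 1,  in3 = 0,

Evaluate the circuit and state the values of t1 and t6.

t1 = 1, t6 = 1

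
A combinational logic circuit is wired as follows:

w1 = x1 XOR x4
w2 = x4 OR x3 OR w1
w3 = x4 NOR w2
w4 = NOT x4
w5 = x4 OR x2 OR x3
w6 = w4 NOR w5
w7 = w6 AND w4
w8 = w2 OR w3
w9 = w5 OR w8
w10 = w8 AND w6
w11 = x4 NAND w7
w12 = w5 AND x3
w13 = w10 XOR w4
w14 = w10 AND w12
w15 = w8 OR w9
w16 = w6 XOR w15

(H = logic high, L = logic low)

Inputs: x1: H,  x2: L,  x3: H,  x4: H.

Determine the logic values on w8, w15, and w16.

w8 = H; w15 = H; w16 = H

w1 = x1 XOR x4 = H XOR H = L
w2 = x4 OR x3 OR w1 = H OR H OR L = H
w3 = x4 NOR w2 = H NOR H = L
w4 = NOT x4 = NOT H = L
w5 = x4 OR x2 OR x3 = H OR L OR H = H
w6 = w4 NOR w5 = L NOR H = L
w8 = w2 OR w3 = H OR L = H
w9 = w5 OR w8 = H OR H = H
w15 = w8 OR w9 = H OR H = H
w16 = w6 XOR w15 = L XOR H = H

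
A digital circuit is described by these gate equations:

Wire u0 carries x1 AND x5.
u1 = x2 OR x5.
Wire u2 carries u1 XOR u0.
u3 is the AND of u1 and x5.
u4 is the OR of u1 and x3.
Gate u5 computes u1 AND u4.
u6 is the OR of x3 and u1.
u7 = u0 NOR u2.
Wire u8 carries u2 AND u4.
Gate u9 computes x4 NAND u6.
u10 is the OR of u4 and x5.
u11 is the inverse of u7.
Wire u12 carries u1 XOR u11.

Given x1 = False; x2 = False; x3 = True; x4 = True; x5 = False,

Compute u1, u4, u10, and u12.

u1 = False  u4 = True  u10 = True  u12 = False

u0 = x1 AND x5 = False AND False = False
u1 = x2 OR x5 = False OR False = False
u2 = u1 XOR u0 = False XOR False = False
u4 = u1 OR x3 = False OR True = True
u7 = u0 NOR u2 = False NOR False = True
u10 = u4 OR x5 = True OR False = True
u11 = NOT u7 = NOT True = False
u12 = u1 XOR u11 = False XOR False = False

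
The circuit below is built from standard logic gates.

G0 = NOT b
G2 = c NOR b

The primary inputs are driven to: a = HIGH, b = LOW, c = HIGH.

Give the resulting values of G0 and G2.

G0 = NOT LOW = HIGH
G2 = HIGH NOR LOW = LOW

G0 = HIGH, G2 = LOW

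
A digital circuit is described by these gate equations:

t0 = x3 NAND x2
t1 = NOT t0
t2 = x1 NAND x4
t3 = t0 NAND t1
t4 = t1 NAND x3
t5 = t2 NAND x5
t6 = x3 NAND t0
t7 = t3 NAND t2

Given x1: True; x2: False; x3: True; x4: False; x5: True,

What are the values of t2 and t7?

t2 = True, t7 = False

t0 = x3 NAND x2 = True NAND False = True
t1 = NOT t0 = NOT True = False
t2 = x1 NAND x4 = True NAND False = True
t3 = t0 NAND t1 = True NAND False = True
t7 = t3 NAND t2 = True NAND True = False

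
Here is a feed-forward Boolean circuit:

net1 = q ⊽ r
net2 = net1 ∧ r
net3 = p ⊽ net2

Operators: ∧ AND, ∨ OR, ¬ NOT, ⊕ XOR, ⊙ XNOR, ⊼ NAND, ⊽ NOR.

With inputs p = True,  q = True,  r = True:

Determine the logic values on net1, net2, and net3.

net1 = False; net2 = False; net3 = False

net1 = q NOR r = True NOR True = False
net2 = net1 AND r = False AND True = False
net3 = p NOR net2 = True NOR False = False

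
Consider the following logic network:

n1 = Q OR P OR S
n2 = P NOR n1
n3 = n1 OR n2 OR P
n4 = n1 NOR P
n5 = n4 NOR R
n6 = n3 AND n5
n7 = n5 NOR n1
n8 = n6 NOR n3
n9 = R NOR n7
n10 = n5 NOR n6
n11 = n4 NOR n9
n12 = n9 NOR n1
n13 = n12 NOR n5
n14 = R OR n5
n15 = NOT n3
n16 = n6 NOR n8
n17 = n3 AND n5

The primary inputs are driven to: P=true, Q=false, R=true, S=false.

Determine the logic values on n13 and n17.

n13 = true, n17 = false

n1 = Q OR P OR S = false OR true OR false = true
n2 = P NOR n1 = true NOR true = false
n3 = n1 OR n2 OR P = true OR false OR true = true
n4 = n1 NOR P = true NOR true = false
n5 = n4 NOR R = false NOR true = false
n7 = n5 NOR n1 = false NOR true = false
n9 = R NOR n7 = true NOR false = false
n12 = n9 NOR n1 = false NOR true = false
n13 = n12 NOR n5 = false NOR false = true
n17 = n3 AND n5 = true AND false = false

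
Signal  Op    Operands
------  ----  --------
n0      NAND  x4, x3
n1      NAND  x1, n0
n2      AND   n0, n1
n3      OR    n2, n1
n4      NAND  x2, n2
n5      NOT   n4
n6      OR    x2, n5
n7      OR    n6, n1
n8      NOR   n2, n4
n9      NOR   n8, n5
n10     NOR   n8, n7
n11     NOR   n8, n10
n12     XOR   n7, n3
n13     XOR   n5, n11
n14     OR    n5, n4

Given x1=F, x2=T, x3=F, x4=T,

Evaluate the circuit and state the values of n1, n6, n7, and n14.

n0 = x4 NAND x3 = T NAND F = T
n1 = x1 NAND n0 = F NAND T = T
n2 = n0 AND n1 = T AND T = T
n4 = x2 NAND n2 = T NAND T = F
n5 = NOT n4 = NOT F = T
n6 = x2 OR n5 = T OR T = T
n7 = n6 OR n1 = T OR T = T
n14 = n5 OR n4 = T OR F = T

n1 = T, n6 = T, n7 = T, n14 = T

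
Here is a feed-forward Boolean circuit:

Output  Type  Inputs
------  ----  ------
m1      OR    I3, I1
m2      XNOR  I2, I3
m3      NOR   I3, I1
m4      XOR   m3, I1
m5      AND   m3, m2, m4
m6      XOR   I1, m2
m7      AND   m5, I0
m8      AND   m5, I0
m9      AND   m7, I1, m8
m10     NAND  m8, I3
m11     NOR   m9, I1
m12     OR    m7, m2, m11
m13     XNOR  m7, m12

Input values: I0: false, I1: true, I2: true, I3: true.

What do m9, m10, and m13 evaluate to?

m9 = false, m10 = true, m13 = false

m2 = I2 XNOR I3 = true XNOR true = true
m3 = I3 NOR I1 = true NOR true = false
m4 = m3 XOR I1 = false XOR true = true
m5 = m3 AND m2 AND m4 = false AND true AND true = false
m7 = m5 AND I0 = false AND false = false
m8 = m5 AND I0 = false AND false = false
m9 = m7 AND I1 AND m8 = false AND true AND false = false
m10 = m8 NAND I3 = false NAND true = true
m11 = m9 NOR I1 = false NOR true = false
m12 = m7 OR m2 OR m11 = false OR true OR false = true
m13 = m7 XNOR m12 = false XNOR true = false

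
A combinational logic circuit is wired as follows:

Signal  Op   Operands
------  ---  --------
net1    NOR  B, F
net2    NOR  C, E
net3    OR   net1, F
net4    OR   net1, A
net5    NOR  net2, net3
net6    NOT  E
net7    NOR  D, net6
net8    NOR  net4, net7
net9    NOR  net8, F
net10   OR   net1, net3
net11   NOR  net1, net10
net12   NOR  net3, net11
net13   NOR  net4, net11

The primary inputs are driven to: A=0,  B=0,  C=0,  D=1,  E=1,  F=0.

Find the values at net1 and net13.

net1 = B NOR F = 0 NOR 0 = 1
net3 = net1 OR F = 1 OR 0 = 1
net4 = net1 OR A = 1 OR 0 = 1
net10 = net1 OR net3 = 1 OR 1 = 1
net11 = net1 NOR net10 = 1 NOR 1 = 0
net13 = net4 NOR net11 = 1 NOR 0 = 0

net1 = 1; net13 = 0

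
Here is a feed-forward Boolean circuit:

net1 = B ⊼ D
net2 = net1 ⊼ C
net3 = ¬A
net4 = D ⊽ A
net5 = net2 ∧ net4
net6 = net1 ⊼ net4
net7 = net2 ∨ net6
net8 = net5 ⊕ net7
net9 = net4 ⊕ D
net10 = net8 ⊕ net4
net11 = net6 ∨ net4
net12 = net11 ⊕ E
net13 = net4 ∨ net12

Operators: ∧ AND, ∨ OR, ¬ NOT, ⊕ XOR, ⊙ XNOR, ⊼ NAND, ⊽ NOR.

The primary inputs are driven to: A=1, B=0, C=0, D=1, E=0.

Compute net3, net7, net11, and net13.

net1 = B NAND D = 0 NAND 1 = 1
net2 = net1 NAND C = 1 NAND 0 = 1
net3 = NOT A = NOT 1 = 0
net4 = D NOR A = 1 NOR 1 = 0
net6 = net1 NAND net4 = 1 NAND 0 = 1
net7 = net2 OR net6 = 1 OR 1 = 1
net11 = net6 OR net4 = 1 OR 0 = 1
net12 = net11 XOR E = 1 XOR 0 = 1
net13 = net4 OR net12 = 0 OR 1 = 1

net3 = 0, net7 = 1, net11 = 1, net13 = 1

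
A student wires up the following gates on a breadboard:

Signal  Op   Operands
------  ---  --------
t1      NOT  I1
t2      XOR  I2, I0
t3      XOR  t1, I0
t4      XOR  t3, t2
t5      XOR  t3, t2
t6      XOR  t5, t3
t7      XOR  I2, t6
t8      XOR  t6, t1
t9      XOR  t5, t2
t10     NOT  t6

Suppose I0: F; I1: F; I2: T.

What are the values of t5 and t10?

t5 = F  t10 = F

t1 = NOT I1 = NOT F = T
t2 = I2 XOR I0 = T XOR F = T
t3 = t1 XOR I0 = T XOR F = T
t5 = t3 XOR t2 = T XOR T = F
t6 = t5 XOR t3 = F XOR T = T
t10 = NOT t6 = NOT T = F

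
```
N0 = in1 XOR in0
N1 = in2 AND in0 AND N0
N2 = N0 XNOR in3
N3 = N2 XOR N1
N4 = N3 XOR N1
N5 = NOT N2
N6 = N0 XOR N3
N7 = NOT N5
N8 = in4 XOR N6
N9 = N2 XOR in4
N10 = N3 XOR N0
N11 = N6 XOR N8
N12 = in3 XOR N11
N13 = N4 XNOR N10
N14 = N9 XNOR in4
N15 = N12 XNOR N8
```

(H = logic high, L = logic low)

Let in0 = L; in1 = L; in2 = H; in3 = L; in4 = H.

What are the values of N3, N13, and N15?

N0 = in1 XOR in0 = L XOR L = L
N1 = in2 AND in0 AND N0 = H AND L AND L = L
N2 = N0 XNOR in3 = L XNOR L = H
N3 = N2 XOR N1 = H XOR L = H
N4 = N3 XOR N1 = H XOR L = H
N6 = N0 XOR N3 = L XOR H = H
N8 = in4 XOR N6 = H XOR H = L
N10 = N3 XOR N0 = H XOR L = H
N11 = N6 XOR N8 = H XOR L = H
N12 = in3 XOR N11 = L XOR H = H
N13 = N4 XNOR N10 = H XNOR H = H
N15 = N12 XNOR N8 = H XNOR L = L

N3 = H, N13 = H, N15 = L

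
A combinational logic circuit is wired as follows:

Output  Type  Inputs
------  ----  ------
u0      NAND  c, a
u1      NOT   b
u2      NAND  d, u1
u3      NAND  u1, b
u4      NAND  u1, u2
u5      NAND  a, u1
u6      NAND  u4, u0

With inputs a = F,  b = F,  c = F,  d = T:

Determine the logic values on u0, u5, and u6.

u0 = c NAND a = F NAND F = T
u1 = NOT b = NOT F = T
u2 = d NAND u1 = T NAND T = F
u4 = u1 NAND u2 = T NAND F = T
u5 = a NAND u1 = F NAND T = T
u6 = u4 NAND u0 = T NAND T = F

u0 = T; u5 = T; u6 = F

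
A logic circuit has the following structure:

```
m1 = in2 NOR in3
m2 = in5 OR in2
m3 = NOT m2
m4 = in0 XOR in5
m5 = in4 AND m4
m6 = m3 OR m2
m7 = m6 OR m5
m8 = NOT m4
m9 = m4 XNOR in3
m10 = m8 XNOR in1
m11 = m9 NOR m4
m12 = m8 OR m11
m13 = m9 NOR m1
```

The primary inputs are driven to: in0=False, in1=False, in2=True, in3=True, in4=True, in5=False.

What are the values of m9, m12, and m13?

m9 = False, m12 = True, m13 = True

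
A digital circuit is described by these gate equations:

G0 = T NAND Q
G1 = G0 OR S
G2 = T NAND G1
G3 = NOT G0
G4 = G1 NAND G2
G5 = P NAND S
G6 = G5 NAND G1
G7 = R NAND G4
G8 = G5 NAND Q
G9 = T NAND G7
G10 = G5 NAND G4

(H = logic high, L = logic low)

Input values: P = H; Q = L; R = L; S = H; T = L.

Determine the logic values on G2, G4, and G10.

G0 = T NAND Q = L NAND L = H
G1 = G0 OR S = H OR H = H
G2 = T NAND G1 = L NAND H = H
G4 = G1 NAND G2 = H NAND H = L
G5 = P NAND S = H NAND H = L
G10 = G5 NAND G4 = L NAND L = H

G2 = H, G4 = L, G10 = H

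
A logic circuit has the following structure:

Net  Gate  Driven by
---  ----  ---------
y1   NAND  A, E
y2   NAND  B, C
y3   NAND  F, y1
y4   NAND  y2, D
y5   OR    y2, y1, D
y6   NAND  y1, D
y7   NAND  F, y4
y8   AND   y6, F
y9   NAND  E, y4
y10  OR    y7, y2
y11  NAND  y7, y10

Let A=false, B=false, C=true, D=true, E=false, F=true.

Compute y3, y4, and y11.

y3 = false, y4 = false, y11 = false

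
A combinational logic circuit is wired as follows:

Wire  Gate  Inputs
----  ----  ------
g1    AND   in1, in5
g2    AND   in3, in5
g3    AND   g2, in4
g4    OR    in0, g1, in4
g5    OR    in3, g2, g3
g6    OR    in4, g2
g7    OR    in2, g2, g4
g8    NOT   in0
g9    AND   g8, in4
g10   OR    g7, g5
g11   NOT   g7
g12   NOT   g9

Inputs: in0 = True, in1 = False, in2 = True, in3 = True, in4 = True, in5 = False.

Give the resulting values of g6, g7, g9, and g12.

g6 = True; g7 = True; g9 = False; g12 = True

g1 = in1 AND in5 = False AND False = False
g2 = in3 AND in5 = True AND False = False
g4 = in0 OR g1 OR in4 = True OR False OR True = True
g6 = in4 OR g2 = True OR False = True
g7 = in2 OR g2 OR g4 = True OR False OR True = True
g8 = NOT in0 = NOT True = False
g9 = g8 AND in4 = False AND True = False
g12 = NOT g9 = NOT False = True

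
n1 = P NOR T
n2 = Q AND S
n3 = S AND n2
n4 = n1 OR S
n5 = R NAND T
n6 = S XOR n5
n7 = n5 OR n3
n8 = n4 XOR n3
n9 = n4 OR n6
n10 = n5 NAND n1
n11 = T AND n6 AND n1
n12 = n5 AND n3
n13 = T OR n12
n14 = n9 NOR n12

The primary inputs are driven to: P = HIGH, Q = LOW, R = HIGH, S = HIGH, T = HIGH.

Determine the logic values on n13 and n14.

n1 = P NOR T = HIGH NOR HIGH = LOW
n2 = Q AND S = LOW AND HIGH = LOW
n3 = S AND n2 = HIGH AND LOW = LOW
n4 = n1 OR S = LOW OR HIGH = HIGH
n5 = R NAND T = HIGH NAND HIGH = LOW
n6 = S XOR n5 = HIGH XOR LOW = HIGH
n9 = n4 OR n6 = HIGH OR HIGH = HIGH
n12 = n5 AND n3 = LOW AND LOW = LOW
n13 = T OR n12 = HIGH OR LOW = HIGH
n14 = n9 NOR n12 = HIGH NOR LOW = LOW

n13 = HIGH  n14 = LOW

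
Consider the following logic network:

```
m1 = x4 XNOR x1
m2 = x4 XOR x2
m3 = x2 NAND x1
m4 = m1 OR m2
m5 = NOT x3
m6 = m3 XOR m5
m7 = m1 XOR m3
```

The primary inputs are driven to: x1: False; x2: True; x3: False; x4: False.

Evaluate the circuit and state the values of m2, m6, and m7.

m2 = True; m6 = False; m7 = False

m1 = x4 XNOR x1 = False XNOR False = True
m2 = x4 XOR x2 = False XOR True = True
m3 = x2 NAND x1 = True NAND False = True
m5 = NOT x3 = NOT False = True
m6 = m3 XOR m5 = True XOR True = False
m7 = m1 XOR m3 = True XOR True = False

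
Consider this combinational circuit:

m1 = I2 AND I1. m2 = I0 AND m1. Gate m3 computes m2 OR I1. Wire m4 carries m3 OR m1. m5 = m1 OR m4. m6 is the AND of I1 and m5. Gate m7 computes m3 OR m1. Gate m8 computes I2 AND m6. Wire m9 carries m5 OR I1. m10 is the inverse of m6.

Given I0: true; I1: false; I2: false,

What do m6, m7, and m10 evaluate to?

m6 = false; m7 = false; m10 = true

m1 = I2 AND I1 = false AND false = false
m2 = I0 AND m1 = true AND false = false
m3 = m2 OR I1 = false OR false = false
m4 = m3 OR m1 = false OR false = false
m5 = m1 OR m4 = false OR false = false
m6 = I1 AND m5 = false AND false = false
m7 = m3 OR m1 = false OR false = false
m10 = NOT m6 = NOT false = true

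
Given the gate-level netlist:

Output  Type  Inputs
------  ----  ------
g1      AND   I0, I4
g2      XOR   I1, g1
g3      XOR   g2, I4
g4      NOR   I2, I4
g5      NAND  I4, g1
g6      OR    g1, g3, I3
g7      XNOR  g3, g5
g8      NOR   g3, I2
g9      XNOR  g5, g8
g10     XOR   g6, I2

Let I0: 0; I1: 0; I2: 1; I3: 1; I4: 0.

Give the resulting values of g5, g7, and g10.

g1 = I0 AND I4 = 0 AND 0 = 0
g2 = I1 XOR g1 = 0 XOR 0 = 0
g3 = g2 XOR I4 = 0 XOR 0 = 0
g5 = I4 NAND g1 = 0 NAND 0 = 1
g6 = g1 OR g3 OR I3 = 0 OR 0 OR 1 = 1
g7 = g3 XNOR g5 = 0 XNOR 1 = 0
g10 = g6 XOR I2 = 1 XOR 1 = 0

g5 = 1  g7 = 0  g10 = 0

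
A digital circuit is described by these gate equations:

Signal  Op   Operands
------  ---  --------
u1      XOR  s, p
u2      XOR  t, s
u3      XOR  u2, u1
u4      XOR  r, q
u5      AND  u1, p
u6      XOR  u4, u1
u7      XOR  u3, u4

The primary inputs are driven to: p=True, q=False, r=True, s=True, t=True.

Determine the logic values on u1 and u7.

u1 = s XOR p = True XOR True = False
u2 = t XOR s = True XOR True = False
u3 = u2 XOR u1 = False XOR False = False
u4 = r XOR q = True XOR False = True
u7 = u3 XOR u4 = False XOR True = True

u1 = False, u7 = True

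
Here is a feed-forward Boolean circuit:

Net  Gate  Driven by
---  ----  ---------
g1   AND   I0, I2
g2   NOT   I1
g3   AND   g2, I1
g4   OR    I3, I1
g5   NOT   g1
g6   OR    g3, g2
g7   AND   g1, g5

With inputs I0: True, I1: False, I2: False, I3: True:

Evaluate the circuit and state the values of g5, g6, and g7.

g5 = True, g6 = True, g7 = False

g1 = I0 AND I2 = True AND False = False
g2 = NOT I1 = NOT False = True
g3 = g2 AND I1 = True AND False = False
g5 = NOT g1 = NOT False = True
g6 = g3 OR g2 = False OR True = True
g7 = g1 AND g5 = False AND True = False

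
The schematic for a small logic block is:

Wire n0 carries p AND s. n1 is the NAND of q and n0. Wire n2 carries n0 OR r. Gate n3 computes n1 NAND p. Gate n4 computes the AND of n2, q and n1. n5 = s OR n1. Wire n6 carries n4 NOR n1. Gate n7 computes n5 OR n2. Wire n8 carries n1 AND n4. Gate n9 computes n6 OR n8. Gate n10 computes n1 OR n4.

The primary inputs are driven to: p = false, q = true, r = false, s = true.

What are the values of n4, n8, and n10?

n4 = false; n8 = false; n10 = true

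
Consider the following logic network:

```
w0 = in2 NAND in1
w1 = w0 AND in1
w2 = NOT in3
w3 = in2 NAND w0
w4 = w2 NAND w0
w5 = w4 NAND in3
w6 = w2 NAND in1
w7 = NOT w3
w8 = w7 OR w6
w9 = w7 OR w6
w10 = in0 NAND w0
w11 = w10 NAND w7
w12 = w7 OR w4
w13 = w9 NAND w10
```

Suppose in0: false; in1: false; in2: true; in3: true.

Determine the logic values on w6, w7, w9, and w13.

w6 = true; w7 = true; w9 = true; w13 = false

w0 = in2 NAND in1 = true NAND false = true
w2 = NOT in3 = NOT true = false
w3 = in2 NAND w0 = true NAND true = false
w6 = w2 NAND in1 = false NAND false = true
w7 = NOT w3 = NOT false = true
w9 = w7 OR w6 = true OR true = true
w10 = in0 NAND w0 = false NAND true = true
w13 = w9 NAND w10 = true NAND true = false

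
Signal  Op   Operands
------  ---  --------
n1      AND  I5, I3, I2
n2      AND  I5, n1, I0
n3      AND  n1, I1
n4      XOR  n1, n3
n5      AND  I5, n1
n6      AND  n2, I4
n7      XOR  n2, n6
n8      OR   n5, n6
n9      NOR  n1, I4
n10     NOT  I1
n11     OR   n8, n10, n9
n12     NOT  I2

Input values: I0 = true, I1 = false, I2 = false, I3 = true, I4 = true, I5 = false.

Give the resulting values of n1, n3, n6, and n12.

n1 = false  n3 = false  n6 = false  n12 = true

n1 = I5 AND I3 AND I2 = false AND true AND false = false
n2 = I5 AND n1 AND I0 = false AND false AND true = false
n3 = n1 AND I1 = false AND false = false
n6 = n2 AND I4 = false AND true = false
n12 = NOT I2 = NOT false = true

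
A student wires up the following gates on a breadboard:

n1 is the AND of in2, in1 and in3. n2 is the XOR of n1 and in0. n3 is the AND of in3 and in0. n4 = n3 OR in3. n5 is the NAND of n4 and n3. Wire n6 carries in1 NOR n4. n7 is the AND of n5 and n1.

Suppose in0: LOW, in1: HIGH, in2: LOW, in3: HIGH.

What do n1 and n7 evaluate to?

n1 = LOW, n7 = LOW

n1 = in2 AND in1 AND in3 = LOW AND HIGH AND HIGH = LOW
n3 = in3 AND in0 = HIGH AND LOW = LOW
n4 = n3 OR in3 = LOW OR HIGH = HIGH
n5 = n4 NAND n3 = HIGH NAND LOW = HIGH
n7 = n5 AND n1 = HIGH AND LOW = LOW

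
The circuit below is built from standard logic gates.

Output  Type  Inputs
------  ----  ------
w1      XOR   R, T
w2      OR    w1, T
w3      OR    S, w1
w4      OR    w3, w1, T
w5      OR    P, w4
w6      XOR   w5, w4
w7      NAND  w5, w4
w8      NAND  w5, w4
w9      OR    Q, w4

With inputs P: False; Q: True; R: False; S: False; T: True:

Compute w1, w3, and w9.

w1 = True  w3 = True  w9 = True

w1 = R XOR T = False XOR True = True
w3 = S OR w1 = False OR True = True
w4 = w3 OR w1 OR T = True OR True OR True = True
w9 = Q OR w4 = True OR True = True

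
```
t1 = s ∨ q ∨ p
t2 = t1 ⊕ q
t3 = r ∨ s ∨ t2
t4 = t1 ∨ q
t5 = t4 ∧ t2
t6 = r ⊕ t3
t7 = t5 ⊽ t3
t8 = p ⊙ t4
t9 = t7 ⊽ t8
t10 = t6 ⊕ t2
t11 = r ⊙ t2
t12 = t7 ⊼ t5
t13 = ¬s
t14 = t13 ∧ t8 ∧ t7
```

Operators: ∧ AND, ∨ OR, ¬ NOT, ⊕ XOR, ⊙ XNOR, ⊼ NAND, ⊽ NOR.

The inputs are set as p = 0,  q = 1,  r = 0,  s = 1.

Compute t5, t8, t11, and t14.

t1 = s OR q OR p = 1 OR 1 OR 0 = 1
t2 = t1 XOR q = 1 XOR 1 = 0
t3 = r OR s OR t2 = 0 OR 1 OR 0 = 1
t4 = t1 OR q = 1 OR 1 = 1
t5 = t4 AND t2 = 1 AND 0 = 0
t7 = t5 NOR t3 = 0 NOR 1 = 0
t8 = p XNOR t4 = 0 XNOR 1 = 0
t11 = r XNOR t2 = 0 XNOR 0 = 1
t13 = NOT s = NOT 1 = 0
t14 = t13 AND t8 AND t7 = 0 AND 0 AND 0 = 0

t5 = 0  t8 = 0  t11 = 1  t14 = 0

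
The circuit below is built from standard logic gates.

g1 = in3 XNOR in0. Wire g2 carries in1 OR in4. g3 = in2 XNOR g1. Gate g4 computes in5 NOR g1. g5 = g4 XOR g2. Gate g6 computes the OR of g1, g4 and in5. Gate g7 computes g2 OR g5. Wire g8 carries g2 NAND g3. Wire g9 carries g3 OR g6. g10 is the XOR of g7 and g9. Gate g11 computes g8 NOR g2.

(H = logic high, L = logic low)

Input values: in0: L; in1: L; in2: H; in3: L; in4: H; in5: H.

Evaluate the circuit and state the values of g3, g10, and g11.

g3 = H, g10 = L, g11 = L

g1 = in3 XNOR in0 = L XNOR L = H
g2 = in1 OR in4 = L OR H = H
g3 = in2 XNOR g1 = H XNOR H = H
g4 = in5 NOR g1 = H NOR H = L
g5 = g4 XOR g2 = L XOR H = H
g6 = g1 OR g4 OR in5 = H OR L OR H = H
g7 = g2 OR g5 = H OR H = H
g8 = g2 NAND g3 = H NAND H = L
g9 = g3 OR g6 = H OR H = H
g10 = g7 XOR g9 = H XOR H = L
g11 = g8 NOR g2 = L NOR H = L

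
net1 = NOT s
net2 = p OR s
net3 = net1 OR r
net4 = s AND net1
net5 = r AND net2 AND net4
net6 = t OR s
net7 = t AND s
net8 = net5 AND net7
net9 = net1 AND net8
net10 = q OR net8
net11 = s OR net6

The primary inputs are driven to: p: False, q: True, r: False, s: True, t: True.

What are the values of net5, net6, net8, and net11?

net5 = False, net6 = True, net8 = False, net11 = True

net1 = NOT s = NOT True = False
net2 = p OR s = False OR True = True
net4 = s AND net1 = True AND False = False
net5 = r AND net2 AND net4 = False AND True AND False = False
net6 = t OR s = True OR True = True
net7 = t AND s = True AND True = True
net8 = net5 AND net7 = False AND True = False
net11 = s OR net6 = True OR True = True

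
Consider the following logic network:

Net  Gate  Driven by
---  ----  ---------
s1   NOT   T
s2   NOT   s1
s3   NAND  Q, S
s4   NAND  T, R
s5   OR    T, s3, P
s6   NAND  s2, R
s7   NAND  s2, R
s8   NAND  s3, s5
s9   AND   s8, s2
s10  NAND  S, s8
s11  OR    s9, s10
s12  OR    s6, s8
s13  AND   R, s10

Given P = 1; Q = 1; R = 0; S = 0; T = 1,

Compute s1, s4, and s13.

s1 = NOT T = NOT 1 = 0
s3 = Q NAND S = 1 NAND 0 = 1
s4 = T NAND R = 1 NAND 0 = 1
s5 = T OR s3 OR P = 1 OR 1 OR 1 = 1
s8 = s3 NAND s5 = 1 NAND 1 = 0
s10 = S NAND s8 = 0 NAND 0 = 1
s13 = R AND s10 = 0 AND 1 = 0

s1 = 0, s4 = 1, s13 = 0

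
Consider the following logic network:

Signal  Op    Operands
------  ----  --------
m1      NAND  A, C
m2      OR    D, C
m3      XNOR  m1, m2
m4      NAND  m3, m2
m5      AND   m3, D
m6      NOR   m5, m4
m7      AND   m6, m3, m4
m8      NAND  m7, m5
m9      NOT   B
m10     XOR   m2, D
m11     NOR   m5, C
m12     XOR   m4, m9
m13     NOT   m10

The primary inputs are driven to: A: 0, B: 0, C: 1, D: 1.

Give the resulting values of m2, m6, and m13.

m1 = A NAND C = 0 NAND 1 = 1
m2 = D OR C = 1 OR 1 = 1
m3 = m1 XNOR m2 = 1 XNOR 1 = 1
m4 = m3 NAND m2 = 1 NAND 1 = 0
m5 = m3 AND D = 1 AND 1 = 1
m6 = m5 NOR m4 = 1 NOR 0 = 0
m10 = m2 XOR D = 1 XOR 1 = 0
m13 = NOT m10 = NOT 0 = 1

m2 = 1, m6 = 0, m13 = 1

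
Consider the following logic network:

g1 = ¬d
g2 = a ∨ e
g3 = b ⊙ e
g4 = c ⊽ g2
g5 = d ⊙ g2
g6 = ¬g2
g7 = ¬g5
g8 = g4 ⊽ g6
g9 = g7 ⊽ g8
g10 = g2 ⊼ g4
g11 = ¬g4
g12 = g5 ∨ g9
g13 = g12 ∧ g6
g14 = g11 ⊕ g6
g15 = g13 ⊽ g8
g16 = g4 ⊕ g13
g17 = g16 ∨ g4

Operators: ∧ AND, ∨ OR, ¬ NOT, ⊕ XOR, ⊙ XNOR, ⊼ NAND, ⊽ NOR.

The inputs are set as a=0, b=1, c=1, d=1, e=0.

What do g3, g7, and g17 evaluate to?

g3 = 0  g7 = 1  g17 = 0

g2 = a OR e = 0 OR 0 = 0
g3 = b XNOR e = 1 XNOR 0 = 0
g4 = c NOR g2 = 1 NOR 0 = 0
g5 = d XNOR g2 = 1 XNOR 0 = 0
g6 = NOT g2 = NOT 0 = 1
g7 = NOT g5 = NOT 0 = 1
g8 = g4 NOR g6 = 0 NOR 1 = 0
g9 = g7 NOR g8 = 1 NOR 0 = 0
g12 = g5 OR g9 = 0 OR 0 = 0
g13 = g12 AND g6 = 0 AND 1 = 0
g16 = g4 XOR g13 = 0 XOR 0 = 0
g17 = g16 OR g4 = 0 OR 0 = 0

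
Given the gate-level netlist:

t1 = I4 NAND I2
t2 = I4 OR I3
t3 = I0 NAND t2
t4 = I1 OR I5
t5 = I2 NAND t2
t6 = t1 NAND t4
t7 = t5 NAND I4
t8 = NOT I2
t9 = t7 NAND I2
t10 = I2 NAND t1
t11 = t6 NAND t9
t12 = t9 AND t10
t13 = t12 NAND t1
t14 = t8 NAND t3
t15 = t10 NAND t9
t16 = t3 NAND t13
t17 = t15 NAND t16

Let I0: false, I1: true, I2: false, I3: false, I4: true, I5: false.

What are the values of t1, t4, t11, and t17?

t1 = true; t4 = true; t11 = true; t17 = true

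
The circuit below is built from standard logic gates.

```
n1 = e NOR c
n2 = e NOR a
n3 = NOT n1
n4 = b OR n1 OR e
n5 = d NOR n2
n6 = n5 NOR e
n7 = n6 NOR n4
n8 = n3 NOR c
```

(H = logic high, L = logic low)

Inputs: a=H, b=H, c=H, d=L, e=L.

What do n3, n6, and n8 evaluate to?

n1 = e NOR c = L NOR H = L
n2 = e NOR a = L NOR H = L
n3 = NOT n1 = NOT L = H
n5 = d NOR n2 = L NOR L = H
n6 = n5 NOR e = H NOR L = L
n8 = n3 NOR c = H NOR H = L

n3 = H, n6 = L, n8 = L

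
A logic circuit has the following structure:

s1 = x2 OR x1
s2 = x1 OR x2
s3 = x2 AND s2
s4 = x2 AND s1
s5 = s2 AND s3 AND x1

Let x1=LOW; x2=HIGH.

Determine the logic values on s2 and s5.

s2 = HIGH; s5 = LOW

s2 = x1 OR x2 = LOW OR HIGH = HIGH
s3 = x2 AND s2 = HIGH AND HIGH = HIGH
s5 = s2 AND s3 AND x1 = HIGH AND HIGH AND LOW = LOW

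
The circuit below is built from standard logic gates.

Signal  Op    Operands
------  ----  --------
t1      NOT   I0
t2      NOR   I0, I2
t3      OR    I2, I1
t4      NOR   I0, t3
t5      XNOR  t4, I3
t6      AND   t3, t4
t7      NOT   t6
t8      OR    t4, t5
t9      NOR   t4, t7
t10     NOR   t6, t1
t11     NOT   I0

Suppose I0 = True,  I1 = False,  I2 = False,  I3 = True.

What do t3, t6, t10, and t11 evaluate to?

t3 = False; t6 = False; t10 = True; t11 = False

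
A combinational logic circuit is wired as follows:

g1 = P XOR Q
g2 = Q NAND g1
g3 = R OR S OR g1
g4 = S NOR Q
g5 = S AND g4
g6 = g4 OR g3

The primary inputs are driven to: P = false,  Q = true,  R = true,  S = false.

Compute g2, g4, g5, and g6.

g2 = false; g4 = false; g5 = false; g6 = true

g1 = P XOR Q = false XOR true = true
g2 = Q NAND g1 = true NAND true = false
g3 = R OR S OR g1 = true OR false OR true = true
g4 = S NOR Q = false NOR true = false
g5 = S AND g4 = false AND false = false
g6 = g4 OR g3 = false OR true = true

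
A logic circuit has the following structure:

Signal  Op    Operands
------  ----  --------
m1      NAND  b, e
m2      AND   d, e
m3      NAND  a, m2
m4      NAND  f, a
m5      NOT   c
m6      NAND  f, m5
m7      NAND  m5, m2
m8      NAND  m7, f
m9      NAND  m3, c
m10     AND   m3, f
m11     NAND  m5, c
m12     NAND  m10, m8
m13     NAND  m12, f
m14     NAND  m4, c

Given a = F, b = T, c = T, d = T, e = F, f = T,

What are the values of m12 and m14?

m2 = d AND e = T AND F = F
m3 = a NAND m2 = F NAND F = T
m4 = f NAND a = T NAND F = T
m5 = NOT c = NOT T = F
m7 = m5 NAND m2 = F NAND F = T
m8 = m7 NAND f = T NAND T = F
m10 = m3 AND f = T AND T = T
m12 = m10 NAND m8 = T NAND F = T
m14 = m4 NAND c = T NAND T = F

m12 = T  m14 = F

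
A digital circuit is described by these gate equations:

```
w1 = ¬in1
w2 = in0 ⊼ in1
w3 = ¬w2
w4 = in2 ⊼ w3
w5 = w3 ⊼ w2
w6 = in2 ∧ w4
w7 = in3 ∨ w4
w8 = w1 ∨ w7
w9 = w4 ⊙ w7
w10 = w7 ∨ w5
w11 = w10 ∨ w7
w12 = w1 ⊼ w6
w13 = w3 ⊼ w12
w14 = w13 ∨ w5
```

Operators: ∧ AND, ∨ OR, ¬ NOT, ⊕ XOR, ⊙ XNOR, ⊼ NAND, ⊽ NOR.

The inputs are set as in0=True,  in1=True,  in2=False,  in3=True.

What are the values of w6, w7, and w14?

w1 = NOT in1 = NOT True = False
w2 = in0 NAND in1 = True NAND True = False
w3 = NOT w2 = NOT False = True
w4 = in2 NAND w3 = False NAND True = True
w5 = w3 NAND w2 = True NAND False = True
w6 = in2 AND w4 = False AND True = False
w7 = in3 OR w4 = True OR True = True
w12 = w1 NAND w6 = False NAND False = True
w13 = w3 NAND w12 = True NAND True = False
w14 = w13 OR w5 = False OR True = True

w6 = False, w7 = True, w14 = True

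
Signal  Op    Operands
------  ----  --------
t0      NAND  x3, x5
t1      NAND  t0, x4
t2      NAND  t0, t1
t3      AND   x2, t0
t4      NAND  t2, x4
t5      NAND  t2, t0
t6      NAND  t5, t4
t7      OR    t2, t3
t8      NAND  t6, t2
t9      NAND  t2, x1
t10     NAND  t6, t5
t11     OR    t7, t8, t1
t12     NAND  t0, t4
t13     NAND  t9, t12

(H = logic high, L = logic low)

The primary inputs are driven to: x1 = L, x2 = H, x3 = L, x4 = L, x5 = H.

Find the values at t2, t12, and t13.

t2 = L, t12 = L, t13 = H

t0 = x3 NAND x5 = L NAND H = H
t1 = t0 NAND x4 = H NAND L = H
t2 = t0 NAND t1 = H NAND H = L
t4 = t2 NAND x4 = L NAND L = H
t9 = t2 NAND x1 = L NAND L = H
t12 = t0 NAND t4 = H NAND H = L
t13 = t9 NAND t12 = H NAND L = H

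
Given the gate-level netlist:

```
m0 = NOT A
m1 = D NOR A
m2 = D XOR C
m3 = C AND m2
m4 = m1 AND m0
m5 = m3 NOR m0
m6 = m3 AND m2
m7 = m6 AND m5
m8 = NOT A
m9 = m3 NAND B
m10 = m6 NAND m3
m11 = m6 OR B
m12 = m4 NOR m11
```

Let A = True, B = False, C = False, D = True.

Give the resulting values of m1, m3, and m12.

m0 = NOT A = NOT True = False
m1 = D NOR A = True NOR True = False
m2 = D XOR C = True XOR False = True
m3 = C AND m2 = False AND True = False
m4 = m1 AND m0 = False AND False = False
m6 = m3 AND m2 = False AND True = False
m11 = m6 OR B = False OR False = False
m12 = m4 NOR m11 = False NOR False = True

m1 = False  m3 = False  m12 = True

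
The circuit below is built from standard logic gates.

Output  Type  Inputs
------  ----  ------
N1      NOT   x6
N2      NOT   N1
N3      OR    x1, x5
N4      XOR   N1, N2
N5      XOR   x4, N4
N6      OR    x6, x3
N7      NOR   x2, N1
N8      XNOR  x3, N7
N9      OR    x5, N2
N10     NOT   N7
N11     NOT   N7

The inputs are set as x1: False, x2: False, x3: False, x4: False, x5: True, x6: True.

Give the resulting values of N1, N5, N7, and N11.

N1 = False; N5 = True; N7 = True; N11 = False

N1 = NOT x6 = NOT True = False
N2 = NOT N1 = NOT False = True
N4 = N1 XOR N2 = False XOR True = True
N5 = x4 XOR N4 = False XOR True = True
N7 = x2 NOR N1 = False NOR False = True
N11 = NOT N7 = NOT True = False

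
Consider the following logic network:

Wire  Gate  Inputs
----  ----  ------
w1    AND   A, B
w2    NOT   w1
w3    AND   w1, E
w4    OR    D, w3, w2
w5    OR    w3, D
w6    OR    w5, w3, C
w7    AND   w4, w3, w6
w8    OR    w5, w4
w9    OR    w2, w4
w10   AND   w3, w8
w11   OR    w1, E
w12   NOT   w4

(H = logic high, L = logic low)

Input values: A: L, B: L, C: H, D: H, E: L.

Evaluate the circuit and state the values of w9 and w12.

w9 = H  w12 = L

w1 = A AND B = L AND L = L
w2 = NOT w1 = NOT L = H
w3 = w1 AND E = L AND L = L
w4 = D OR w3 OR w2 = H OR L OR H = H
w9 = w2 OR w4 = H OR H = H
w12 = NOT w4 = NOT H = L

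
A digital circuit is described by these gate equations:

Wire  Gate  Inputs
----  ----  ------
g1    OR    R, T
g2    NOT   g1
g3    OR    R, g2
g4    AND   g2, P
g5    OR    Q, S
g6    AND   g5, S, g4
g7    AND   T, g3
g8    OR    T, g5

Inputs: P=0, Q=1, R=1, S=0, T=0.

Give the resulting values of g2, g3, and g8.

g2 = 0  g3 = 1  g8 = 1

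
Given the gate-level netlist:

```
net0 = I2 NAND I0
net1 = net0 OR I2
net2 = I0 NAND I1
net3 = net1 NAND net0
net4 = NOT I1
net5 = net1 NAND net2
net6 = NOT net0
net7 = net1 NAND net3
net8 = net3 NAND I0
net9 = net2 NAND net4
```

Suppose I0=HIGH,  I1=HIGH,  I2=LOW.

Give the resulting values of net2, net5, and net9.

net2 = LOW; net5 = HIGH; net9 = HIGH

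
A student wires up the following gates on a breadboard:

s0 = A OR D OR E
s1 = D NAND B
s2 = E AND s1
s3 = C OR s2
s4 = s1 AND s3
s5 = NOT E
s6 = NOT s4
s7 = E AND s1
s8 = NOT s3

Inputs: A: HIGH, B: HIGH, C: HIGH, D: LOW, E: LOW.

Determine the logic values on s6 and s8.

s1 = D NAND B = LOW NAND HIGH = HIGH
s2 = E AND s1 = LOW AND HIGH = LOW
s3 = C OR s2 = HIGH OR LOW = HIGH
s4 = s1 AND s3 = HIGH AND HIGH = HIGH
s6 = NOT s4 = NOT HIGH = LOW
s8 = NOT s3 = NOT HIGH = LOW

s6 = LOW, s8 = LOW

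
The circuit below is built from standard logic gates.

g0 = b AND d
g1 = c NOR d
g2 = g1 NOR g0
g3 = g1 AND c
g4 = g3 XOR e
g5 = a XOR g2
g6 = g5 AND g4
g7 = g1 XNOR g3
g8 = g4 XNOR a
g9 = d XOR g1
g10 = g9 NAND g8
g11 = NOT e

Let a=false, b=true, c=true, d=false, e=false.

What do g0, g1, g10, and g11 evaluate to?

g0 = false; g1 = false; g10 = true; g11 = true

g0 = b AND d = true AND false = false
g1 = c NOR d = true NOR false = false
g3 = g1 AND c = false AND true = false
g4 = g3 XOR e = false XOR false = false
g8 = g4 XNOR a = false XNOR false = true
g9 = d XOR g1 = false XOR false = false
g10 = g9 NAND g8 = false NAND true = true
g11 = NOT e = NOT false = true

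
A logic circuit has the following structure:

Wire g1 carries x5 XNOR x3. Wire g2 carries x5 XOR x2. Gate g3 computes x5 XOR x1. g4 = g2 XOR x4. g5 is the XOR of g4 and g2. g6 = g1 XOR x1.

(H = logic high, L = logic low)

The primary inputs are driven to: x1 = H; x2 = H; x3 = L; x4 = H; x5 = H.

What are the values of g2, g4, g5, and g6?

g2 = L; g4 = H; g5 = H; g6 = H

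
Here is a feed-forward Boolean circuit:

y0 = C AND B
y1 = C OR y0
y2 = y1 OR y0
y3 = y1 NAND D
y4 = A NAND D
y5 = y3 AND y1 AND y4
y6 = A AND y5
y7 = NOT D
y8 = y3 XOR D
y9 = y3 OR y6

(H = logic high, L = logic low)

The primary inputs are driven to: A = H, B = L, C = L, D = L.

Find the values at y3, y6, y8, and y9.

y0 = C AND B = L AND L = L
y1 = C OR y0 = L OR L = L
y3 = y1 NAND D = L NAND L = H
y4 = A NAND D = H NAND L = H
y5 = y3 AND y1 AND y4 = H AND L AND H = L
y6 = A AND y5 = H AND L = L
y8 = y3 XOR D = H XOR L = H
y9 = y3 OR y6 = H OR L = H

y3 = H, y6 = L, y8 = H, y9 = H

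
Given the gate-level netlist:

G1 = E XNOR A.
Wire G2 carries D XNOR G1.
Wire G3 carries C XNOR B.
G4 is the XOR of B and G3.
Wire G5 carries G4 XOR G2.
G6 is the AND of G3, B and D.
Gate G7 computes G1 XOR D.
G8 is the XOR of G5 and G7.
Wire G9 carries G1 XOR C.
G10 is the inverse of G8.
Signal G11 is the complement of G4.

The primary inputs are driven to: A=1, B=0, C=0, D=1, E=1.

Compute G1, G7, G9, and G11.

G1 = E XNOR A = 1 XNOR 1 = 1
G3 = C XNOR B = 0 XNOR 0 = 1
G4 = B XOR G3 = 0 XOR 1 = 1
G7 = G1 XOR D = 1 XOR 1 = 0
G9 = G1 XOR C = 1 XOR 0 = 1
G11 = NOT G4 = NOT 1 = 0

G1 = 1; G7 = 0; G9 = 1; G11 = 0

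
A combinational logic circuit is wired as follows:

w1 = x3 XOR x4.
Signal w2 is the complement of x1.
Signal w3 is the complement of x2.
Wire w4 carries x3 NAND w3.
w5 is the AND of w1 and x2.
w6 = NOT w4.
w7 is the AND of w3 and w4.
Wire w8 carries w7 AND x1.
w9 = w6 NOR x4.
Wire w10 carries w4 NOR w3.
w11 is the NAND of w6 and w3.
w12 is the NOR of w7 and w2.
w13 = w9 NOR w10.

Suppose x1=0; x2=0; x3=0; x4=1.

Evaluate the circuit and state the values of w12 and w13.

w12 = 0, w13 = 1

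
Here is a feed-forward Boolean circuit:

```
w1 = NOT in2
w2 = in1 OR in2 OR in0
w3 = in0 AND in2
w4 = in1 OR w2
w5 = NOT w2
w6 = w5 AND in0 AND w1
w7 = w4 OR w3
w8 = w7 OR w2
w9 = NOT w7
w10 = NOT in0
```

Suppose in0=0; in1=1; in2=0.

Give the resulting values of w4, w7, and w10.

w2 = in1 OR in2 OR in0 = 1 OR 0 OR 0 = 1
w3 = in0 AND in2 = 0 AND 0 = 0
w4 = in1 OR w2 = 1 OR 1 = 1
w7 = w4 OR w3 = 1 OR 0 = 1
w10 = NOT in0 = NOT 0 = 1

w4 = 1, w7 = 1, w10 = 1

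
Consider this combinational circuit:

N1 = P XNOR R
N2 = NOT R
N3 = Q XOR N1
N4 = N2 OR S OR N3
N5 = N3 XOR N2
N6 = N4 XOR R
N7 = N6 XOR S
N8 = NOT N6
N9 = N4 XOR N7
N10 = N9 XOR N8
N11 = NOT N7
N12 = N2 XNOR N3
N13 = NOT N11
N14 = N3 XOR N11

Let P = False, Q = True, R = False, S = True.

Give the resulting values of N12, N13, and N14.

N1 = P XNOR R = False XNOR False = True
N2 = NOT R = NOT False = True
N3 = Q XOR N1 = True XOR True = False
N4 = N2 OR S OR N3 = True OR True OR False = True
N6 = N4 XOR R = True XOR False = True
N7 = N6 XOR S = True XOR True = False
N11 = NOT N7 = NOT False = True
N12 = N2 XNOR N3 = True XNOR False = False
N13 = NOT N11 = NOT True = False
N14 = N3 XOR N11 = False XOR True = True

N12 = False, N13 = False, N14 = True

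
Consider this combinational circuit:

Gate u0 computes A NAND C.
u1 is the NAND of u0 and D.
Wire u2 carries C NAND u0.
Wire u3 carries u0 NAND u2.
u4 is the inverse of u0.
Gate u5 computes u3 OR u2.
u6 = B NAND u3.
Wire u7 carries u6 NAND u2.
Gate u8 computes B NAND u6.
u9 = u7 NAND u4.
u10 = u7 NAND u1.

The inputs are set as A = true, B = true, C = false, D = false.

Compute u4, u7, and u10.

u4 = false, u7 = false, u10 = true

u0 = A NAND C = true NAND false = true
u1 = u0 NAND D = true NAND false = true
u2 = C NAND u0 = false NAND true = true
u3 = u0 NAND u2 = true NAND true = false
u4 = NOT u0 = NOT true = false
u6 = B NAND u3 = true NAND false = true
u7 = u6 NAND u2 = true NAND true = false
u10 = u7 NAND u1 = false NAND true = true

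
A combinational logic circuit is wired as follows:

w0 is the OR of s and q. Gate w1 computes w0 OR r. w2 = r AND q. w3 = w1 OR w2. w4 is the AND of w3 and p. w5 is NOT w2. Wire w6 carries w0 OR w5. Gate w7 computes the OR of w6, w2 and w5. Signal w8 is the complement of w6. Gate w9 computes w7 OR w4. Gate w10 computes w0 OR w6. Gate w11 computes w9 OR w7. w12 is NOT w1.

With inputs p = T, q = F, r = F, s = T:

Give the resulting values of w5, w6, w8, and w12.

w5 = T, w6 = T, w8 = F, w12 = F

w0 = s OR q = T OR F = T
w1 = w0 OR r = T OR F = T
w2 = r AND q = F AND F = F
w5 = NOT w2 = NOT F = T
w6 = w0 OR w5 = T OR T = T
w8 = NOT w6 = NOT T = F
w12 = NOT w1 = NOT T = F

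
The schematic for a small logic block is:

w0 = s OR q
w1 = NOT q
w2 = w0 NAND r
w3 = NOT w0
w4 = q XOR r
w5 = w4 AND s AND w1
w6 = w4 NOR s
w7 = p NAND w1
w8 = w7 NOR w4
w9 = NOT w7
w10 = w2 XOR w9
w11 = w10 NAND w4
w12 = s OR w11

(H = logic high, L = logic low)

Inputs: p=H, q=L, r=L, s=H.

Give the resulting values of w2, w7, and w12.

w2 = H  w7 = L  w12 = H

w0 = s OR q = H OR L = H
w1 = NOT q = NOT L = H
w2 = w0 NAND r = H NAND L = H
w4 = q XOR r = L XOR L = L
w7 = p NAND w1 = H NAND H = L
w9 = NOT w7 = NOT L = H
w10 = w2 XOR w9 = H XOR H = L
w11 = w10 NAND w4 = L NAND L = H
w12 = s OR w11 = H OR H = H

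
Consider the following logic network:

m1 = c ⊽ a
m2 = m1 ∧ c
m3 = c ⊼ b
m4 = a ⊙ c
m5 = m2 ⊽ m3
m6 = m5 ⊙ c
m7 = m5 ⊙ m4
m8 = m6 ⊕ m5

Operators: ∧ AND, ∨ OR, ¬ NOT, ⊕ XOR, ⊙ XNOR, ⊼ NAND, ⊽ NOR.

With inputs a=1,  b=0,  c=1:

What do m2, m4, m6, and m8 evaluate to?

m2 = 0  m4 = 1  m6 = 0  m8 = 0

m1 = c NOR a = 1 NOR 1 = 0
m2 = m1 AND c = 0 AND 1 = 0
m3 = c NAND b = 1 NAND 0 = 1
m4 = a XNOR c = 1 XNOR 1 = 1
m5 = m2 NOR m3 = 0 NOR 1 = 0
m6 = m5 XNOR c = 0 XNOR 1 = 0
m8 = m6 XOR m5 = 0 XOR 0 = 0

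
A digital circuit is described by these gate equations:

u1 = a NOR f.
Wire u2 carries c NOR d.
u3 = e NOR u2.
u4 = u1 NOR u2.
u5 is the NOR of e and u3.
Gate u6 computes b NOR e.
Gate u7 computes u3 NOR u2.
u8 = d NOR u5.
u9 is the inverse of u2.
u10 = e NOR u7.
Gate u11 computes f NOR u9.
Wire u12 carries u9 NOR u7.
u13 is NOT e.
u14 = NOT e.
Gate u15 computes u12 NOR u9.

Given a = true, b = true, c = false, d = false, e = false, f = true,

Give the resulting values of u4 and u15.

u4 = false  u15 = false

u1 = a NOR f = true NOR true = false
u2 = c NOR d = false NOR false = true
u3 = e NOR u2 = false NOR true = false
u4 = u1 NOR u2 = false NOR true = false
u7 = u3 NOR u2 = false NOR true = false
u9 = NOT u2 = NOT true = false
u12 = u9 NOR u7 = false NOR false = true
u15 = u12 NOR u9 = true NOR false = false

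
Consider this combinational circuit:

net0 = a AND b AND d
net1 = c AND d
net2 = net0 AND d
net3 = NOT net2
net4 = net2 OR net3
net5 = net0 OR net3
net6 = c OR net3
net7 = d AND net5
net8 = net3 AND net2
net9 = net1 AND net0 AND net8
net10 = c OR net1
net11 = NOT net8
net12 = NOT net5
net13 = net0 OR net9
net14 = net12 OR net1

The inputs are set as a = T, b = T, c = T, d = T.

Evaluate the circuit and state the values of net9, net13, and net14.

net0 = a AND b AND d = T AND T AND T = T
net1 = c AND d = T AND T = T
net2 = net0 AND d = T AND T = T
net3 = NOT net2 = NOT T = F
net5 = net0 OR net3 = T OR F = T
net8 = net3 AND net2 = F AND T = F
net9 = net1 AND net0 AND net8 = T AND T AND F = F
net12 = NOT net5 = NOT T = F
net13 = net0 OR net9 = T OR F = T
net14 = net12 OR net1 = F OR T = T

net9 = F; net13 = T; net14 = T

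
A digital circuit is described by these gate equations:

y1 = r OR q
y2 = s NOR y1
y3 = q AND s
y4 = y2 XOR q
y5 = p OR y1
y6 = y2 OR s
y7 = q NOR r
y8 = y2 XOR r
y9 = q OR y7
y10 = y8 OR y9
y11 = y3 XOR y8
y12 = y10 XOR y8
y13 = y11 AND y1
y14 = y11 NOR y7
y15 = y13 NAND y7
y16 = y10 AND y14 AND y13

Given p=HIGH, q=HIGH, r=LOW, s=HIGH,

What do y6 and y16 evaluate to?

y6 = HIGH  y16 = LOW

y1 = r OR q = LOW OR HIGH = HIGH
y2 = s NOR y1 = HIGH NOR HIGH = LOW
y3 = q AND s = HIGH AND HIGH = HIGH
y6 = y2 OR s = LOW OR HIGH = HIGH
y7 = q NOR r = HIGH NOR LOW = LOW
y8 = y2 XOR r = LOW XOR LOW = LOW
y9 = q OR y7 = HIGH OR LOW = HIGH
y10 = y8 OR y9 = LOW OR HIGH = HIGH
y11 = y3 XOR y8 = HIGH XOR LOW = HIGH
y13 = y11 AND y1 = HIGH AND HIGH = HIGH
y14 = y11 NOR y7 = HIGH NOR LOW = LOW
y16 = y10 AND y14 AND y13 = HIGH AND LOW AND HIGH = LOW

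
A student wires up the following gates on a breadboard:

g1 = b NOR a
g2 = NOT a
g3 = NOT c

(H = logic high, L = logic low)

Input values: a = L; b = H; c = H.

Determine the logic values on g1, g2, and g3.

g1 = H NOR L = L
g2 = NOT L = H
g3 = NOT H = L

g1 = L, g2 = H, g3 = L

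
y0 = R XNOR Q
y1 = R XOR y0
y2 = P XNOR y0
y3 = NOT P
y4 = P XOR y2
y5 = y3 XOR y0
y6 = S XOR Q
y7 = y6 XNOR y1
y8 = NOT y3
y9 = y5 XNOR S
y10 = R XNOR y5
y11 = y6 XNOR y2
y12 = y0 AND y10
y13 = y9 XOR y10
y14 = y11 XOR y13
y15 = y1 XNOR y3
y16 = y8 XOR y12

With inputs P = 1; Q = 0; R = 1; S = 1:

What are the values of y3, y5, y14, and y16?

y3 = 0, y5 = 0, y14 = 0, y16 = 1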